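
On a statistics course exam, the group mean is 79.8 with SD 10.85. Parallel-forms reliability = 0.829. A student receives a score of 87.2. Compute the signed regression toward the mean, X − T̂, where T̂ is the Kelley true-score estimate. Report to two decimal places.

1.27

T̂ = ρX + (1 − ρ)μ
  = 0.829 × 87.2 + 0.171 × 79.8
  = 72.2888 + 13.6458
  = 85.9346
  ≈ 85.935
X − T̂ = 87.2 − 85.935 = 1.265 → 1.27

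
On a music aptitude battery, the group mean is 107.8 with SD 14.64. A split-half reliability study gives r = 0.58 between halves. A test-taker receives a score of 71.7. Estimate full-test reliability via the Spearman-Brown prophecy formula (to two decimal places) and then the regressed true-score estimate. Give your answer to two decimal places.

81.45

Spearman-Brown: ρ = 2r/(1 + r) = 2(0.58)/(1 + 0.58) = 1.160/1.58 = 0.7342 → 0.73
T̂ = 0.73(71.7) + 0.27(107.8) = 52.341 + 29.106 = 81.447 → 81.45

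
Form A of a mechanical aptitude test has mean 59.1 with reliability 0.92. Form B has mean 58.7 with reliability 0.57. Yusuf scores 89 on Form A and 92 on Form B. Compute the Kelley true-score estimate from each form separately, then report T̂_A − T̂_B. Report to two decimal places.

8.93

T̂_A = 0.92(89) + 0.08(59.1) = 86.6080
T̂_B = 0.57(92) + 0.43(58.7) = 77.6810
T̂_A − T̂_B = 8.9270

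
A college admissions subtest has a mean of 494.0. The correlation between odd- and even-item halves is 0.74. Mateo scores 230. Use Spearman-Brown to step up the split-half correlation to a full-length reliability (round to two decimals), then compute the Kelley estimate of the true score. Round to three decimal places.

Spearman-Brown: ρ = 2r/(1 + r) = 2(0.74)/(1 + 0.74) = 1.480/1.74 = 0.8506 → 0.85
Regress the observed score toward the mean by the unreliability: T̂ = 0.85·230 + 0.15·494.0 = 195.50 + 74.100 = 269.6000.

269.600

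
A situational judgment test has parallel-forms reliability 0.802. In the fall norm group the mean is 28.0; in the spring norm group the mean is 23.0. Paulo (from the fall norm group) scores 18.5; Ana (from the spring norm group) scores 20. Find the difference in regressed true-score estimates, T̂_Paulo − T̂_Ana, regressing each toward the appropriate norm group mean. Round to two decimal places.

-0.21

T̂_Paulo = 0.802(18.5) + 0.198(28.0) = 20.3810
T̂_Ana = 0.802(20) + 0.198(23.0) = 20.5940
Difference = 20.3810 − 20.5940 = -0.2130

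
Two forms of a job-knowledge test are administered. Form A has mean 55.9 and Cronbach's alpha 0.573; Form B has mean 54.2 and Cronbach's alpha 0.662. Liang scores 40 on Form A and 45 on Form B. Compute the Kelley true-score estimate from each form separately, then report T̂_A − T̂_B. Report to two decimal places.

T̂_A = 0.573(40) + 0.427(55.9) = 46.7893
T̂_B = 0.662(45) + 0.338(54.2) = 48.1096
T̂_A − T̂_B = -1.3203

-1.32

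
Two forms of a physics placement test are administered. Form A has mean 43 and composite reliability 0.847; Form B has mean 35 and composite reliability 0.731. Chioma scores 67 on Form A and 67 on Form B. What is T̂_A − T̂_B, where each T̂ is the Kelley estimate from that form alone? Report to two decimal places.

T̂_A = 0.847(67) + 0.153(43) = 63.3280
T̂_B = 0.731(67) + 0.269(35) = 58.3920
T̂_A − T̂_B = 4.9360

4.94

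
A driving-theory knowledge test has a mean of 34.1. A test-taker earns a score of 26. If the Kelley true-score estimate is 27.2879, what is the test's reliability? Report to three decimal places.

0.841

T̂ = ρX + (1 − ρ)μ  ⇒  T̂ − μ = ρ(X − μ)
ρ = (T̂ − μ)/(X − μ) = (27.2879 − 34.1) / (26 − 34.1) = -6.8121 / -8.1 = 0.84100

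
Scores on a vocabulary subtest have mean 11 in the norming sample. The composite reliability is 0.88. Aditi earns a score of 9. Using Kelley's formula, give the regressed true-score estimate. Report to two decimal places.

9.24

Kelley's formula gives T̂ = 0.88·9 + 0.12·11 = 7.92 + 1.32 = 9.240.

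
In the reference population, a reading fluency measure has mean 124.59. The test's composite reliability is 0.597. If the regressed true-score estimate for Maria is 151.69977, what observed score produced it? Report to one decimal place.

170.0

T̂ = ρX + (1 − ρ)μ  ⇒  X = (T̂ − (1 − ρ)μ) / ρ
X = (151.69977 − 0.403 × 124.59) / 0.597 = (151.69977 − 50.20977) / 0.597 = 101.49000 / 0.597 = 170.000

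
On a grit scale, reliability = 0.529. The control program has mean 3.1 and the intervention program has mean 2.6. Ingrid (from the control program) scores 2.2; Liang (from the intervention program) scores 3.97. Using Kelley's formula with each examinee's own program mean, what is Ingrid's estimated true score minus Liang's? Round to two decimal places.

T̂_Ingrid = 0.529(2.2) + 0.471(3.1) = 2.6239
T̂_Liang = 0.529(3.97) + 0.471(2.6) = 3.3247
Difference = 2.6239 − 3.3247 = -0.7008

-0.70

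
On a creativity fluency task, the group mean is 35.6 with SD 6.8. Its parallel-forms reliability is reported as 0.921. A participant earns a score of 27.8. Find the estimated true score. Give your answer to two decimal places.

28.42

T̂ = ρX + (1 − ρ)μ
  = 0.921 × 27.8 + 0.079 × 35.6
  = 25.6038 + 2.8124
  = 28.416
  ≈ 28.42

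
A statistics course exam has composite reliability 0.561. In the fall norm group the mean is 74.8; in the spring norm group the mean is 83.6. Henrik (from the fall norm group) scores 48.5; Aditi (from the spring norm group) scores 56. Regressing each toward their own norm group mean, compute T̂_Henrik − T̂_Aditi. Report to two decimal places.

-8.07

T̂_Henrik = 0.561(48.5) + 0.439(74.8) = 60.0457
T̂_Aditi = 0.561(56) + 0.439(83.6) = 68.1164
Difference = 60.0457 − 68.1164 = -8.0707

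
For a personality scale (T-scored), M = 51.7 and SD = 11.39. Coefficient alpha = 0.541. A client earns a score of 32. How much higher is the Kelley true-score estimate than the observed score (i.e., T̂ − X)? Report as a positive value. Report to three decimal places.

9.042

Weight the observed score by reliability and the mean by (1 − reliability): T̂ = 0.541·32 + 0.459·51.7 = 17.312 + 23.7303 = 41.04230.
T̂ − X = 41.0423 − 32 = 9.0423 → 9.042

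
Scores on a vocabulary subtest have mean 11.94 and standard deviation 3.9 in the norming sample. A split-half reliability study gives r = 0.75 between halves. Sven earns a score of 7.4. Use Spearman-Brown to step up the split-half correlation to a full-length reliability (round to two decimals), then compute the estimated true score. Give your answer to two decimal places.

Spearman-Brown: ρ = 2r/(1 + r) = 2(0.75)/(1 + 0.75) = 1.500/1.75 = 0.8571 → 0.86
Kelley's formula gives T̂ = 0.86·7.4 + 0.14·11.94 = 6.364 + 1.6716 = 8.036.

8.04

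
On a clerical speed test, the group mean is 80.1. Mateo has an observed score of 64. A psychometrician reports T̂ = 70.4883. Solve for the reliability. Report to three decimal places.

0.597

T̂ = ρX + (1 − ρ)μ  ⇒  T̂ − μ = ρ(X − μ)
ρ = (T̂ − μ)/(X − μ) = (70.4883 − 80.1) / (64 − 80.1) = -9.6117 / -16.1 = 0.59700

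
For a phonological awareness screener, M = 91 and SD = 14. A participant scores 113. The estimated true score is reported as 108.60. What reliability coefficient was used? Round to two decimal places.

0.80

T̂ = ρX + (1 − ρ)μ  ⇒  T̂ − μ = ρ(X − μ)
ρ = (T̂ − μ)/(X − μ) = (108.60 − 91) / (113 − 91) = 17.60 / 22.0 = 0.8000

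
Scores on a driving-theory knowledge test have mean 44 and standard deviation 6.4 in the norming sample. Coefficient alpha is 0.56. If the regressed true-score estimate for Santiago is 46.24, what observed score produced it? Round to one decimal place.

T̂ = ρX + (1 − ρ)μ  ⇒  X = (T̂ − (1 − ρ)μ) / ρ
X = (46.24 − 0.44 × 44) / 0.56 = (46.24 − 19.36) / 0.56 = 26.88 / 0.56 = 48.000

48.0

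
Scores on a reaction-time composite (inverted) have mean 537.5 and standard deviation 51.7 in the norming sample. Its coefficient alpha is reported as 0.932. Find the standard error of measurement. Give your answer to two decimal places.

SEM = SD · √(1 − ρ) = 51.7 × √0.068 = 51.7 × 0.2608 = 13.482

13.48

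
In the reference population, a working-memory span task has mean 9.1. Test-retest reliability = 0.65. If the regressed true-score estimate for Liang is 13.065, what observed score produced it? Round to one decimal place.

T̂ = ρX + (1 − ρ)μ  ⇒  X = (T̂ − (1 − ρ)μ) / ρ
X = (13.065 − 0.35 × 9.1) / 0.65 = (13.065 − 3.185) / 0.65 = 9.880 / 0.65 = 15.200

15.2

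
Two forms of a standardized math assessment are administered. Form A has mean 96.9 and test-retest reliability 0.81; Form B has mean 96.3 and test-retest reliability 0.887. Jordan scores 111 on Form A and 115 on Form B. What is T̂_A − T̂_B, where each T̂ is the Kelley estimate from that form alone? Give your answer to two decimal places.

-4.57

T̂_A = 0.81(111) + 0.19(96.9) = 108.3210
T̂_B = 0.887(115) + 0.113(96.3) = 112.8869
T̂_A − T̂_B = -4.5659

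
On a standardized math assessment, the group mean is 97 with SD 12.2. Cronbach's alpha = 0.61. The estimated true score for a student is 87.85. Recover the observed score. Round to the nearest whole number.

T̂ = ρX + (1 − ρ)μ  ⇒  X = (T̂ − (1 − ρ)μ) / ρ
X = (87.85 − 0.39 × 97) / 0.61 = (87.85 − 37.83) / 0.61 = 50.02 / 0.61 = 82.00

82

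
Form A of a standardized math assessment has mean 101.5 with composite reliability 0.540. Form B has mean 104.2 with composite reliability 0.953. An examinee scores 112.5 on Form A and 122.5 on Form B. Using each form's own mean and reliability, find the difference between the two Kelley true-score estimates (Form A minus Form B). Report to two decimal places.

-14.20

T̂_A = 0.540(112.5) + 0.460(101.5) = 107.4400
T̂_B = 0.953(122.5) + 0.047(104.2) = 121.6399
T̂_A − T̂_B = -14.1999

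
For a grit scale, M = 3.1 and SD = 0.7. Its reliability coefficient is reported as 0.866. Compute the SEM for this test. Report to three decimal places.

0.256

SEM = SD · √(1 − ρ) = 0.7 × √0.134 = 0.7 × 0.3661 = 0.2562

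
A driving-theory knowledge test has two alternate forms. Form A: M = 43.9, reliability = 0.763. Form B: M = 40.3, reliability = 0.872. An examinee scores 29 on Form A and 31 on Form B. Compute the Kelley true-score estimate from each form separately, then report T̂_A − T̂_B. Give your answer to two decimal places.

0.34

T̂_A = 0.763(29) + 0.237(43.9) = 32.5313
T̂_B = 0.872(31) + 0.128(40.3) = 32.1904
T̂_A − T̂_B = 0.3409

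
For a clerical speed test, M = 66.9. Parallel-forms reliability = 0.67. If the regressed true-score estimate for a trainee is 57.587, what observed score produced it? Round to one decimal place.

T̂ = ρX + (1 − ρ)μ  ⇒  X = (T̂ − (1 − ρ)μ) / ρ
X = (57.587 − 0.33 × 66.9) / 0.67 = (57.587 − 22.077) / 0.67 = 35.510 / 0.67 = 53.000

53.0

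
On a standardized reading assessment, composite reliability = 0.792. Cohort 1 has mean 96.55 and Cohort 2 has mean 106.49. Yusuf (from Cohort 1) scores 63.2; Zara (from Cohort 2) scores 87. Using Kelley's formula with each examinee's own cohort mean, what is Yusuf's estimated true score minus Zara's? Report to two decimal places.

-20.92

T̂_Yusuf = 0.792(63.2) + 0.208(96.55) = 70.1368
T̂_Zara = 0.792(87) + 0.208(106.49) = 91.0539
Difference = 70.1368 − 91.0539 = -20.9171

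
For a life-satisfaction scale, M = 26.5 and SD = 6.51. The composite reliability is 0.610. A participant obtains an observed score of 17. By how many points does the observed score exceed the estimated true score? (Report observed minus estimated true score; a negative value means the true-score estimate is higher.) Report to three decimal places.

T̂ = 0.610(17) + 0.390(26.5) = 10.370 + 10.3350 = 20.70500 → 20.7050
X − T̂ = 17 − 20.7050 = -3.7050 → -3.705

-3.705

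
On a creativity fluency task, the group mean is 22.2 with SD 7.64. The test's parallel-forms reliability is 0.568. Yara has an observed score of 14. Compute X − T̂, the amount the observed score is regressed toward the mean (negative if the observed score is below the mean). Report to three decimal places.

-3.542

T̂ = ρX + (1 − ρ)μ
  = 0.568 × 14 + 0.432 × 22.2
  = 7.952 + 9.5904
  = 17.54240
  ≈ 17.5424
X − T̂ = 14 − 17.5424 = -3.5424 → -3.542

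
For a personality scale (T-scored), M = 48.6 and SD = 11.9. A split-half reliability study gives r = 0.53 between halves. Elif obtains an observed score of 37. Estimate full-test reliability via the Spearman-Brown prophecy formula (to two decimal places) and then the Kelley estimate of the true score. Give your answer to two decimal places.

40.60

Spearman-Brown: ρ = 2r/(1 + r) = 2(0.53)/(1 + 0.53) = 1.060/1.53 = 0.6928 → 0.69
T̂ = 0.69(37) + 0.31(48.6) = 25.53 + 15.066 = 40.596 → 40.60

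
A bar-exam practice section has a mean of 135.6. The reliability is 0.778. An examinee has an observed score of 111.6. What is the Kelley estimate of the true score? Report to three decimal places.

116.928

T̂ = ρX + (1 − ρ)μ
  = 0.778 × 111.6 + 0.222 × 135.6
  = 86.8248 + 30.1032
  = 116.9280
  ≈ 116.928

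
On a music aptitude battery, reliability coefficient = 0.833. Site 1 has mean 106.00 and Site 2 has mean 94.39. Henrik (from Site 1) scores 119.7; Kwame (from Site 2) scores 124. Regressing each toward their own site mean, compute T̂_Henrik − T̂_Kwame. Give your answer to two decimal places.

T̂_Henrik = 0.833(119.7) + 0.167(106.00) = 117.4121
T̂_Kwame = 0.833(124) + 0.167(94.39) = 119.0551
Difference = 117.4121 − 119.0551 = -1.6430

-1.64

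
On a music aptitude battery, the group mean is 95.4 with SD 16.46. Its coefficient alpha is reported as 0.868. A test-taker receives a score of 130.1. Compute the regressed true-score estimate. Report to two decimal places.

125.52

Weight the observed score by reliability and the mean by (1 − reliability): T̂ = 0.868·130.1 + 0.132·95.4 = 112.9268 + 12.5928 = 125.520.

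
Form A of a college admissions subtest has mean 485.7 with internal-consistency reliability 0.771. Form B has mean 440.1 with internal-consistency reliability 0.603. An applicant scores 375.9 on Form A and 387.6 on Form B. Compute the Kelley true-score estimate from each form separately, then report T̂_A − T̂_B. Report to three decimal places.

-7.398

T̂_A = 0.771(375.9) + 0.229(485.7) = 401.04420
T̂_B = 0.603(387.6) + 0.397(440.1) = 408.44250
T̂_A − T̂_B = -7.39830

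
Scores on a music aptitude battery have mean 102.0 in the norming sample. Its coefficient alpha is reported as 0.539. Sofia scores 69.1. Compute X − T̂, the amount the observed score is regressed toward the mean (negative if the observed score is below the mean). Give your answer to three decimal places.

T̂ = 0.539(69.1) + 0.461(102.0) = 37.2449 + 47.0220 = 84.26690 → 84.2669
X − T̂ = 69.1 − 84.2669 = -15.1669 → -15.167

-15.167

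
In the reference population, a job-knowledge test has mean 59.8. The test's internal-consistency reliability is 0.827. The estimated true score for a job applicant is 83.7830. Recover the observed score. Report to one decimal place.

T̂ = ρX + (1 − ρ)μ  ⇒  X = (T̂ − (1 − ρ)μ) / ρ
X = (83.7830 − 0.173 × 59.8) / 0.827 = (83.7830 − 10.3454) / 0.827 = 73.4376 / 0.827 = 88.800

88.8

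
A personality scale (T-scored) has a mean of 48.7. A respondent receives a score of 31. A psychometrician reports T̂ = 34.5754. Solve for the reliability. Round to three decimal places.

0.798

T̂ = ρX + (1 − ρ)μ  ⇒  T̂ − μ = ρ(X − μ)
ρ = (T̂ − μ)/(X − μ) = (34.5754 − 48.7) / (31 − 48.7) = -14.1246 / -17.7 = 0.79800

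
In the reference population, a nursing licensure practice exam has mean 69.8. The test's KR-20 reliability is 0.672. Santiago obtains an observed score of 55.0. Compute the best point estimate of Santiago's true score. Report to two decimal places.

59.85

Weight the observed score by reliability and the mean by (1 − reliability): T̂ = 0.672·55.0 + 0.328·69.8 = 36.9600 + 22.8944 = 59.854.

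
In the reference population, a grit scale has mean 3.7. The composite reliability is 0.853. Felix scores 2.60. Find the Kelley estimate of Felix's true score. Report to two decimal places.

2.76

Weight the observed score by reliability and the mean by (1 − reliability): T̂ = 0.853·2.60 + 0.147·3.7 = 2.21780 + 0.5439 = 2.762.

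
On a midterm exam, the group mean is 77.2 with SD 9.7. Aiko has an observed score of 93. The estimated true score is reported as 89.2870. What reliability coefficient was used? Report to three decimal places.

0.765

T̂ = ρX + (1 − ρ)μ  ⇒  T̂ − μ = ρ(X − μ)
ρ = (T̂ − μ)/(X − μ) = (89.2870 − 77.2) / (93 − 77.2) = 12.0870 / 15.8 = 0.76500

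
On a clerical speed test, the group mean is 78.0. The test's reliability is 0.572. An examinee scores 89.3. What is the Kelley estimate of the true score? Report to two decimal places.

T̂ = 0.572(89.3) + 0.428(78.0) = 51.0796 + 33.3840 = 84.464 → 84.46

84.46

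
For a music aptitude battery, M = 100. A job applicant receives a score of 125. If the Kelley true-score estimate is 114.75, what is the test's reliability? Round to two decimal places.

0.59

T̂ = ρX + (1 − ρ)μ  ⇒  T̂ − μ = ρ(X − μ)
ρ = (T̂ − μ)/(X − μ) = (114.75 − 100) / (125 − 100) = 14.75 / 25.0 = 0.5900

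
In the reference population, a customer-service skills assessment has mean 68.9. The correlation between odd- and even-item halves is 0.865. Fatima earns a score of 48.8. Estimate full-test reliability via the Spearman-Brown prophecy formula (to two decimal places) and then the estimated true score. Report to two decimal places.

50.21

Spearman-Brown: ρ = 2r/(1 + r) = 2(0.865)/(1 + 0.865) = 1.7300/1.865 = 0.9276 → 0.93
Weight the observed score by reliability and the mean by (1 − reliability): T̂ = 0.93·48.8 + 0.07·68.9 = 45.384 + 4.823 = 50.207.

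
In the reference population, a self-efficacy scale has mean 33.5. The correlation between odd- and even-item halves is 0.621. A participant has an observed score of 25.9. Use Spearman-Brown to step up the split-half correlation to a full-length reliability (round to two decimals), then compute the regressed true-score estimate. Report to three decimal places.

27.648

Spearman-Brown: ρ = 2r/(1 + r) = 2(0.621)/(1 + 0.621) = 1.2420/1.621 = 0.7662 → 0.77
T̂ = ρX + (1 − ρ)μ
  = 0.77 × 25.9 + 0.23 × 33.5
  = 19.943 + 7.705
  = 27.6480
  ≈ 27.648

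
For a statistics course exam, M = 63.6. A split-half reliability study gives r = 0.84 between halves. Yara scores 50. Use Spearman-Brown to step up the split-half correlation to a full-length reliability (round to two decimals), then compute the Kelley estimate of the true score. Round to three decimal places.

51.224

Spearman-Brown: ρ = 2r/(1 + r) = 2(0.84)/(1 + 0.84) = 1.680/1.84 = 0.9130 → 0.91
Kelley's formula gives T̂ = 0.91·50 + 0.09·63.6 = 45.50 + 5.724 = 51.2240.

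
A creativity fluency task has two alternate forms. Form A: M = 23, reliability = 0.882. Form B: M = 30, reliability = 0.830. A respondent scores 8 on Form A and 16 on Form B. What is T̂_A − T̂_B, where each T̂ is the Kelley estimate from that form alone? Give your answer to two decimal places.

T̂_A = 0.882(8) + 0.118(23) = 9.7700
T̂_B = 0.830(16) + 0.170(30) = 18.3800
T̂_A − T̂_B = -8.6100

-8.61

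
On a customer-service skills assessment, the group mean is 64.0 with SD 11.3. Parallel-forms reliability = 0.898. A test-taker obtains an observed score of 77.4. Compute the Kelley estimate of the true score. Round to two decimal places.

Kelley's formula gives T̂ = 0.898·77.4 + 0.102·64.0 = 69.5052 + 6.5280 = 76.033.

76.03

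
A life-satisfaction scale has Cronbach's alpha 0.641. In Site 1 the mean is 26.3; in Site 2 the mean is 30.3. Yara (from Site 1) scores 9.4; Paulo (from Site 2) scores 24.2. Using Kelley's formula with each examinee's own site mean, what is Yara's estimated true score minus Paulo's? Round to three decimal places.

-10.923

T̂_Yara = 0.641(9.4) + 0.359(26.3) = 15.46710
T̂_Paulo = 0.641(24.2) + 0.359(30.3) = 26.38990
Difference = 15.46710 − 26.38990 = -10.92280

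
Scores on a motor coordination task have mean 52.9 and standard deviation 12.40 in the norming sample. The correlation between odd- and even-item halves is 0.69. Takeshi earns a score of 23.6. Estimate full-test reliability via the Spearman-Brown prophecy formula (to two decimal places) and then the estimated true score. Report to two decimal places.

Spearman-Brown: ρ = 2r/(1 + r) = 2(0.69)/(1 + 0.69) = 1.380/1.69 = 0.8166 → 0.82
T̂ = ρX + (1 − ρ)μ
  = 0.82 × 23.6 + 0.18 × 52.9
  = 19.352 + 9.522
  = 28.874
  ≈ 28.87

28.87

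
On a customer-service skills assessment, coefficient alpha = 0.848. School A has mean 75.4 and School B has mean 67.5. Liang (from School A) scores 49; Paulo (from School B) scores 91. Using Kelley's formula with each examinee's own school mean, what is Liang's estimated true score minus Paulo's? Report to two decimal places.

T̂_Liang = 0.848(49) + 0.152(75.4) = 53.0128
T̂_Paulo = 0.848(91) + 0.152(67.5) = 87.4280
Difference = 53.0128 − 87.4280 = -34.4152

-34.42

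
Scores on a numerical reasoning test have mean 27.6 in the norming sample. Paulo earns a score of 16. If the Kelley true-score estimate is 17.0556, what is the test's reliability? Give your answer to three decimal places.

T̂ = ρX + (1 − ρ)μ  ⇒  T̂ − μ = ρ(X − μ)
ρ = (T̂ − μ)/(X − μ) = (17.0556 − 27.6) / (16 − 27.6) = -10.5444 / -11.6 = 0.90900

0.909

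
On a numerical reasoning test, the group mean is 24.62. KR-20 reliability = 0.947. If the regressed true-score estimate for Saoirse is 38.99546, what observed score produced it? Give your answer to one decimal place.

T̂ = ρX + (1 − ρ)μ  ⇒  X = (T̂ − (1 − ρ)μ) / ρ
X = (38.99546 − 0.053 × 24.62) / 0.947 = (38.99546 − 1.30486) / 0.947 = 37.69060 / 0.947 = 39.800

39.8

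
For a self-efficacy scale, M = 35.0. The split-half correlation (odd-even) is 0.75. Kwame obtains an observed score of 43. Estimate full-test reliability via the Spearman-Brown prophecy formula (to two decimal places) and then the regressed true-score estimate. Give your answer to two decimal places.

Spearman-Brown: ρ = 2r/(1 + r) = 2(0.75)/(1 + 0.75) = 1.500/1.75 = 0.8571 → 0.86
T̂ = 0.86(43) + 0.14(35.0) = 36.98 + 4.900 = 41.880 → 41.88

41.88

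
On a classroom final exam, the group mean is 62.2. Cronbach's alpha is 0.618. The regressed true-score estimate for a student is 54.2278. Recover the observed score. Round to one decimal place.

49.3

T̂ = ρX + (1 − ρ)μ  ⇒  X = (T̂ − (1 − ρ)μ) / ρ
X = (54.2278 − 0.382 × 62.2) / 0.618 = (54.2278 − 23.7604) / 0.618 = 30.4674 / 0.618 = 49.300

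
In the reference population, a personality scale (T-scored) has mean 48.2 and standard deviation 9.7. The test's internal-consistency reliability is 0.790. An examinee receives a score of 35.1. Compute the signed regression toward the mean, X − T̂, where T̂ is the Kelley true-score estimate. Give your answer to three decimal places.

-2.751

T̂ = 0.790(35.1) + 0.210(48.2) = 27.7290 + 10.1220 = 37.85100 → 37.8510
X − T̂ = 35.1 − 37.8510 = -2.7510 → -2.751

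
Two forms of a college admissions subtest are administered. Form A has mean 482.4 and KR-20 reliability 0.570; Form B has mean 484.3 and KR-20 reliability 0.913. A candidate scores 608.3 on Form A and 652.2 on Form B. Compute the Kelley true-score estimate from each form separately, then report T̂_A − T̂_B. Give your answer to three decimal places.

-83.430

T̂_A = 0.570(608.3) + 0.430(482.4) = 554.16300
T̂_B = 0.913(652.2) + 0.087(484.3) = 637.59270
T̂_A − T̂_B = -83.42970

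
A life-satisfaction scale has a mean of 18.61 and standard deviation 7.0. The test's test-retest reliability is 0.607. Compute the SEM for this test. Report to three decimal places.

SEM = SD · √(1 − ρ) = 7.0 × √0.393 = 7.0 × 0.6269 = 4.3883

4.388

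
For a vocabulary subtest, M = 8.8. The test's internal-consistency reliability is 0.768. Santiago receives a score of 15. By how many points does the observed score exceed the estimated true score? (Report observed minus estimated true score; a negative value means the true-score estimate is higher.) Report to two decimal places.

1.44

Regress the observed score toward the mean by the unreliability: T̂ = 0.768·15 + 0.232·8.8 = 11.520 + 2.0416 = 13.5616.
X − T̂ = 15 − 13.562 = 1.438 → 1.44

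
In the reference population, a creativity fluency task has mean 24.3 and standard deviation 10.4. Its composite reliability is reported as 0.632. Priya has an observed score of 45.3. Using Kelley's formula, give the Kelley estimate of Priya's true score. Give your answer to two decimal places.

37.57

T̂ = ρX + (1 − ρ)μ
  = 0.632 × 45.3 + 0.368 × 24.3
  = 28.6296 + 8.9424
  = 37.572
  ≈ 37.57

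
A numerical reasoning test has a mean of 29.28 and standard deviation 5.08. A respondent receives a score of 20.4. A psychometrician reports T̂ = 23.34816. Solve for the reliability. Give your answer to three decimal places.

T̂ = ρX + (1 − ρ)μ  ⇒  T̂ − μ = ρ(X − μ)
ρ = (T̂ − μ)/(X − μ) = (23.34816 − 29.28) / (20.4 − 29.28) = -5.93184 / -8.88 = 0.66800

0.668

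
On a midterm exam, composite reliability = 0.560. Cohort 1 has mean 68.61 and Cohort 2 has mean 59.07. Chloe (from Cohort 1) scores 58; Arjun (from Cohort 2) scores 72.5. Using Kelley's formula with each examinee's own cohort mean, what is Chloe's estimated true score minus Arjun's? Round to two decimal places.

-3.92

T̂_Chloe = 0.560(58) + 0.440(68.61) = 62.6684
T̂_Arjun = 0.560(72.5) + 0.440(59.07) = 66.5908
Difference = 62.6684 − 66.5908 = -3.9224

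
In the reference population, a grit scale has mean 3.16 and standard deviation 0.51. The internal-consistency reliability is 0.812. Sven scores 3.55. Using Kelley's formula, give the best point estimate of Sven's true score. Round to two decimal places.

3.48

T̂ = ρX + (1 − ρ)μ
  = 0.812 × 3.55 + 0.188 × 3.16
  = 2.88260 + 0.59408
  = 3.477
  ≈ 3.48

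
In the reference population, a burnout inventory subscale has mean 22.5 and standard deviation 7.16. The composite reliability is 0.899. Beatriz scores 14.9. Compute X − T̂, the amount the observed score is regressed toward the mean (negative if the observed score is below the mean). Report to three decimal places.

Kelley's formula gives T̂ = 0.899·14.9 + 0.101·22.5 = 13.3951 + 2.2725 = 15.66760.
X − T̂ = 14.9 − 15.6676 = -0.7676 → -0.768

-0.768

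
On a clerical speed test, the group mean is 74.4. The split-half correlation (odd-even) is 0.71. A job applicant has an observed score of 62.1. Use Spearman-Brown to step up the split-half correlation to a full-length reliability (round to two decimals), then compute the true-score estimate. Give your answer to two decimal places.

Spearman-Brown: ρ = 2r/(1 + r) = 2(0.71)/(1 + 0.71) = 1.420/1.71 = 0.8304 → 0.83
Regress the observed score toward the mean by the unreliability: T̂ = 0.83·62.1 + 0.17·74.4 = 51.543 + 12.648 = 64.191.

64.19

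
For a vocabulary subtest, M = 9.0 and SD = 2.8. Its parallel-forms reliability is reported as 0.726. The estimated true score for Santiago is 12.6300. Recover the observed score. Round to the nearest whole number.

T̂ = ρX + (1 − ρ)μ  ⇒  X = (T̂ − (1 − ρ)μ) / ρ
X = (12.6300 − 0.274 × 9.0) / 0.726 = (12.6300 − 2.4660) / 0.726 = 10.1640 / 0.726 = 14.00

14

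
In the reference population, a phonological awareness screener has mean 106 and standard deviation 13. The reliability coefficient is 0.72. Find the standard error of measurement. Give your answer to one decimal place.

6.9

SEM = SD · √(1 − ρ) = 13 × √0.28 = 13 × 0.5292 = 6.879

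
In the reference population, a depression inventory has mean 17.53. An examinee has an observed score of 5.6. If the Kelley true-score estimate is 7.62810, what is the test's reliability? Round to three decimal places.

0.830

T̂ = ρX + (1 − ρ)μ  ⇒  T̂ − μ = ρ(X − μ)
ρ = (T̂ − μ)/(X − μ) = (7.62810 − 17.53) / (5.6 − 17.53) = -9.90190 / -11.93 = 0.83000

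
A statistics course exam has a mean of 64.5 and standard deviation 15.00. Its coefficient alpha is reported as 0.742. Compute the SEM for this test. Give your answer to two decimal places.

SEM = SD · √(1 − ρ) = 15.00 × √0.258 = 15.00 × 0.5079 = 7.619

7.62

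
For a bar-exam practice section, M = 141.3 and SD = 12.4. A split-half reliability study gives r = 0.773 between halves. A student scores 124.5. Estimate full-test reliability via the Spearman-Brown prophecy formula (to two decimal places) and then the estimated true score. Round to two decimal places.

126.68

Spearman-Brown: ρ = 2r/(1 + r) = 2(0.773)/(1 + 0.773) = 1.5460/1.773 = 0.8720 → 0.87
T̂ = ρX + (1 − ρ)μ
  = 0.87 × 124.5 + 0.13 × 141.3
  = 108.315 + 18.369
  = 126.684
  ≈ 126.68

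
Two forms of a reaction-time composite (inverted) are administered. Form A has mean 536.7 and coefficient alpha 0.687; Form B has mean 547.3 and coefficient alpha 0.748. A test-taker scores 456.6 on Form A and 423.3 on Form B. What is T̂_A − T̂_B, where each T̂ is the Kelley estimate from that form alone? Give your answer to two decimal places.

T̂_A = 0.687(456.6) + 0.313(536.7) = 481.6713
T̂_B = 0.748(423.3) + 0.252(547.3) = 454.5480
T̂_A − T̂_B = 27.1233

27.12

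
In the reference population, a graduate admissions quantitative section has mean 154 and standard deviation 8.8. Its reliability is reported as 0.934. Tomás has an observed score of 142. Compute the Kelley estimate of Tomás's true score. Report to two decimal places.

142.79

Weight the observed score by reliability and the mean by (1 − reliability): T̂ = 0.934·142 + 0.066·154 = 132.628 + 10.164 = 142.792.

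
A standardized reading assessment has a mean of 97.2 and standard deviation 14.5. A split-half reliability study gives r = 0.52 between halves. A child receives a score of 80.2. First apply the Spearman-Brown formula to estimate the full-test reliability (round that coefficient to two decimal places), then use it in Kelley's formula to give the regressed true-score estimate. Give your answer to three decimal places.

85.640

Spearman-Brown: ρ = 2r/(1 + r) = 2(0.52)/(1 + 0.52) = 1.040/1.52 = 0.6842 → 0.68
T̂ = 0.68(80.2) + 0.32(97.2) = 54.536 + 31.104 = 85.6400 → 85.640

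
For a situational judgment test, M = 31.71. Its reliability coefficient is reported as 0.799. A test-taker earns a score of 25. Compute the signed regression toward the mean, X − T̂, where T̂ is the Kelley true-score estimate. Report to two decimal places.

-1.35

T̂ = 0.799(25) + 0.201(31.71) = 19.975 + 6.37371 = 26.3487 → 26.349
X − T̂ = 25 − 26.349 = -1.349 → -1.35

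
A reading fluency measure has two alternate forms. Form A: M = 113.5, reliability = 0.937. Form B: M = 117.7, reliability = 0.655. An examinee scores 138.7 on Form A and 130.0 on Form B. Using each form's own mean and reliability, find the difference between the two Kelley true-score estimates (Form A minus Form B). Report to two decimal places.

11.36

T̂_A = 0.937(138.7) + 0.063(113.5) = 137.1124
T̂_B = 0.655(130.0) + 0.345(117.7) = 125.7565
T̂_A − T̂_B = 11.3559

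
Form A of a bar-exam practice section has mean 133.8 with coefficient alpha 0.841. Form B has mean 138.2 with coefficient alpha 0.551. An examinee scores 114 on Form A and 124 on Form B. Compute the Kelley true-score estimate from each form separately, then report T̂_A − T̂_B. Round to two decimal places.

-13.23

T̂_A = 0.841(114) + 0.159(133.8) = 117.1482
T̂_B = 0.551(124) + 0.449(138.2) = 130.3758
T̂_A − T̂_B = -13.2276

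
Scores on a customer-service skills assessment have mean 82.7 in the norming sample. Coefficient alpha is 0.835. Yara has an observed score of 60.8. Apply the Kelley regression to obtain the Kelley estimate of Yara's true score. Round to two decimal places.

64.41

T̂ = 0.835(60.8) + 0.165(82.7) = 50.7680 + 13.6455 = 64.413 → 64.41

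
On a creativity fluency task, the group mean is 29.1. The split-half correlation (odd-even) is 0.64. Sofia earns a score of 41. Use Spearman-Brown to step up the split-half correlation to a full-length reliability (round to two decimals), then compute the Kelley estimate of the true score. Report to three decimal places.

38.382

Spearman-Brown: ρ = 2r/(1 + r) = 2(0.64)/(1 + 0.64) = 1.280/1.64 = 0.7805 → 0.78
Weight the observed score by reliability and the mean by (1 − reliability): T̂ = 0.78·41 + 0.22·29.1 = 31.98 + 6.402 = 38.3820.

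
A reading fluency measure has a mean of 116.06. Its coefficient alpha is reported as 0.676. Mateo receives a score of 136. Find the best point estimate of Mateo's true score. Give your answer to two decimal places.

129.54

T̂ = 0.676(136) + 0.324(116.06) = 91.936 + 37.60344 = 129.539 → 129.54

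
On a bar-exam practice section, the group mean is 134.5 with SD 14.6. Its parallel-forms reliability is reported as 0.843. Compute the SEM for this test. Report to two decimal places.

5.78

SEM = SD · √(1 − ρ) = 14.6 × √0.157 = 14.6 × 0.3962 = 5.785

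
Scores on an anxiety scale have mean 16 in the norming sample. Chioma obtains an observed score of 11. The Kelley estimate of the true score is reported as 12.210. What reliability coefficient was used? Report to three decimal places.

0.758

T̂ = ρX + (1 − ρ)μ  ⇒  T̂ − μ = ρ(X − μ)
ρ = (T̂ − μ)/(X − μ) = (12.210 − 16) / (11 − 16) = -3.790 / -5.0 = 0.75800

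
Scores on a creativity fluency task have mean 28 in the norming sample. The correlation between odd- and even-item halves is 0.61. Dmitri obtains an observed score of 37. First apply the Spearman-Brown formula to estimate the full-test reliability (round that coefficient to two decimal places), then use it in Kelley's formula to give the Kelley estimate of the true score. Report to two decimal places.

Spearman-Brown: ρ = 2r/(1 + r) = 2(0.61)/(1 + 0.61) = 1.220/1.61 = 0.7578 → 0.76
Weight the observed score by reliability and the mean by (1 − reliability): T̂ = 0.76·37 + 0.24·28 = 28.12 + 6.72 = 34.840.

34.84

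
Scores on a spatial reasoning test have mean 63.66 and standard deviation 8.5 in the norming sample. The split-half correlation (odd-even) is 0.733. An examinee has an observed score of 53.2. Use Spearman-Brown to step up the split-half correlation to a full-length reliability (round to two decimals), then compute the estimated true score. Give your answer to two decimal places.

Spearman-Brown: ρ = 2r/(1 + r) = 2(0.733)/(1 + 0.733) = 1.4660/1.733 = 0.8459 → 0.85
T̂ = 0.85(53.2) + 0.15(63.66) = 45.220 + 9.5490 = 54.769 → 54.77

54.77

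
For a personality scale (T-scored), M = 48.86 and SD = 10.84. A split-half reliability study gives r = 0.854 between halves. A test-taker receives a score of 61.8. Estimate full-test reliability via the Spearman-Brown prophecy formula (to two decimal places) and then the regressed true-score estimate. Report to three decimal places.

60.765

Spearman-Brown: ρ = 2r/(1 + r) = 2(0.854)/(1 + 0.854) = 1.7080/1.854 = 0.9213 → 0.92
T̂ = ρX + (1 − ρ)μ
  = 0.92 × 61.8 + 0.08 × 48.86
  = 56.856 + 3.9088
  = 60.7648
  ≈ 60.765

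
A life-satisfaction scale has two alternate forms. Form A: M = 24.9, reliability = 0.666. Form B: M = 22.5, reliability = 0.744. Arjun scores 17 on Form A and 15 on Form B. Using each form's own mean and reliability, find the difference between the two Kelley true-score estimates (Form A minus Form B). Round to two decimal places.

T̂_A = 0.666(17) + 0.334(24.9) = 19.6386
T̂_B = 0.744(15) + 0.256(22.5) = 16.9200
T̂_A − T̂_B = 2.7186

2.72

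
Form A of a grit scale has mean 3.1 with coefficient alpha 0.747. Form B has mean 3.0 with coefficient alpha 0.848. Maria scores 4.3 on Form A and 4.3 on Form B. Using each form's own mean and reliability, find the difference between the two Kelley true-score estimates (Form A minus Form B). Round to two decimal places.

-0.11

T̂_A = 0.747(4.3) + 0.253(3.1) = 3.9964
T̂_B = 0.848(4.3) + 0.152(3.0) = 4.1024
T̂_A − T̂_B = -0.1060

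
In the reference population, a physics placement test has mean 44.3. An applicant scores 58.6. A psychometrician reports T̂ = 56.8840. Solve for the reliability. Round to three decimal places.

0.880

T̂ = ρX + (1 − ρ)μ  ⇒  T̂ − μ = ρ(X − μ)
ρ = (T̂ − μ)/(X − μ) = (56.8840 − 44.3) / (58.6 − 44.3) = 12.5840 / 14.3 = 0.88000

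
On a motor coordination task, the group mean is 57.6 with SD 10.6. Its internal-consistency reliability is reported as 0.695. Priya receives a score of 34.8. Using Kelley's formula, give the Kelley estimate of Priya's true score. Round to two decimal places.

T̂ = ρX + (1 − ρ)μ
  = 0.695 × 34.8 + 0.305 × 57.6
  = 24.1860 + 17.5680
  = 41.754
  ≈ 41.75

41.75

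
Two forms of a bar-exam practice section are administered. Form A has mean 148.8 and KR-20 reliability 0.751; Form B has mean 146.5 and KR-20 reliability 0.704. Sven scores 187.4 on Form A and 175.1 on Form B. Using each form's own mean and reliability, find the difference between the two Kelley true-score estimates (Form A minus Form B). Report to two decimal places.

T̂_A = 0.751(187.4) + 0.249(148.8) = 177.7886
T̂_B = 0.704(175.1) + 0.296(146.5) = 166.6344
T̂_A − T̂_B = 11.1542

11.15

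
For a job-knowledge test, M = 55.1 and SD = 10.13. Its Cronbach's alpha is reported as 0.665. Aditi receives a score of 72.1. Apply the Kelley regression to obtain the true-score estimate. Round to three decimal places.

66.405

T̂ = ρX + (1 − ρ)μ
  = 0.665 × 72.1 + 0.335 × 55.1
  = 47.9465 + 18.4585
  = 66.4050
  ≈ 66.405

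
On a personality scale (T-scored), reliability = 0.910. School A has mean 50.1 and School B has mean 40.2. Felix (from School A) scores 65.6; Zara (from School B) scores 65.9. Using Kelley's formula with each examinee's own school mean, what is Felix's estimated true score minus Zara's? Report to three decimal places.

0.618

T̂_Felix = 0.910(65.6) + 0.090(50.1) = 64.20500
T̂_Zara = 0.910(65.9) + 0.090(40.2) = 63.58700
Difference = 64.20500 − 63.58700 = 0.61800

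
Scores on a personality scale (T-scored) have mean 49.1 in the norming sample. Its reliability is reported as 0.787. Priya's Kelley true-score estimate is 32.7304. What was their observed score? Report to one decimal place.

T̂ = ρX + (1 − ρ)μ  ⇒  X = (T̂ − (1 − ρ)μ) / ρ
X = (32.7304 − 0.213 × 49.1) / 0.787 = (32.7304 − 10.4583) / 0.787 = 22.2721 / 0.787 = 28.300

28.3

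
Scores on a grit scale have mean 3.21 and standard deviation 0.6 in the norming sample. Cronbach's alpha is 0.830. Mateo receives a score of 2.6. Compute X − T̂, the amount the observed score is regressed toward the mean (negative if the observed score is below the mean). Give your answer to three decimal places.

-0.104

Regress the observed score toward the mean by the unreliability: T̂ = 0.830·2.6 + 0.170·3.21 = 2.1580 + 0.54570 = 2.70370.
X − T̂ = 2.6 − 2.7037 = -0.1037 → -0.104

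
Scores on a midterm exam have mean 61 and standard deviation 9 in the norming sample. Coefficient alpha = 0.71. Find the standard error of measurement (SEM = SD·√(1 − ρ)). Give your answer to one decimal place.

4.8

SEM = SD · √(1 − ρ) = 9 × √0.29 = 9 × 0.5385 = 4.847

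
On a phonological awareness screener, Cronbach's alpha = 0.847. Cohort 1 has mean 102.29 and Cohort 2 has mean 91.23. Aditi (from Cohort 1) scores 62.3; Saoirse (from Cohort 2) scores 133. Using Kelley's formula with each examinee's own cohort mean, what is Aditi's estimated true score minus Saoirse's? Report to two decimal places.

-58.19

T̂_Aditi = 0.847(62.3) + 0.153(102.29) = 68.4185
T̂_Saoirse = 0.847(133) + 0.153(91.23) = 126.6092
Difference = 68.4185 − 126.6092 = -58.1907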